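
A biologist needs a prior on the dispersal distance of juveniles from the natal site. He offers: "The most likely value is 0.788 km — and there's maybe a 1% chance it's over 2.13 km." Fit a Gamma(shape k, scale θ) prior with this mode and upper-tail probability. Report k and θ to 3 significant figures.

Gamma(k,θ) with k>1 has mode (k−1)θ, so θ = 0.788/(k−1).
Need P(X < 2.13) = 0.99 with θ tied to k this way. Start at k = 2, θ = 0.788: P(X<2.13) ≈ 0.752.
Too low — raise k to concentrate. Iterating converges to k ≈ 5.67.
Then θ = 0.788/(5.67−1) ≈ 0.169.

k ≈ 5.67, θ ≈ 0.169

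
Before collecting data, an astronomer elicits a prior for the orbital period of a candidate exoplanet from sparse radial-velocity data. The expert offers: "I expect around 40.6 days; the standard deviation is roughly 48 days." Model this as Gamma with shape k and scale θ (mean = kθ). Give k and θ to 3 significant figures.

k ≈ 0.715, θ ≈ 56.7

For Gamma(k, scale θ): mean = kθ, variance = kθ², so CV = 1/√k.
CV = SD/mean = 48/40.6 = 1.182, hence k = 1/CV² = 0.715.
Then θ = mean/k = 40.6/0.715 = 56.7.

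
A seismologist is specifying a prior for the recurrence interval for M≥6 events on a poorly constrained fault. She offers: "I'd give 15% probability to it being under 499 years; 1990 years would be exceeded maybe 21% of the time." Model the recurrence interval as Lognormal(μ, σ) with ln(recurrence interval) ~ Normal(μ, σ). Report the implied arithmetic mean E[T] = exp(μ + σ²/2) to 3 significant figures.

E[T] ≈ 1440 years

If T ~ Lognormal(μ,σ) then ln T ~ Normal(μ,σ), so the p-quantile of ln T is μ + z_p·σ.
ln(499) = 6.213 and ln(1990) = 7.596; z_{0.15} = -1.036, z_{0.79} = 0.8064.
σ = (7.596 − 6.213)/(0.8064 − (-1.036)) = 0.751.
μ = 6.213 − (-1.036)·0.751 = 6.991.
E[T] = exp(μ + σ²/2) = exp(6.991 + 0.2817) = 1440 years.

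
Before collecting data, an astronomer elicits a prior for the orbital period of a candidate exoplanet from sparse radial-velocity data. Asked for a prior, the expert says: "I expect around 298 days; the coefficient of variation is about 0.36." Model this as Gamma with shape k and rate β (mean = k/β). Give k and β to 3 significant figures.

k ≈ 7.72, β ≈ 0.0259

For Gamma(k, rate β): mean = k/β, variance = k/β², so CV = 1/√k.
CV = 0.36, hence k = 1/CV² = 7.72.
Then β = k/mean = 7.72/298 = 0.0259.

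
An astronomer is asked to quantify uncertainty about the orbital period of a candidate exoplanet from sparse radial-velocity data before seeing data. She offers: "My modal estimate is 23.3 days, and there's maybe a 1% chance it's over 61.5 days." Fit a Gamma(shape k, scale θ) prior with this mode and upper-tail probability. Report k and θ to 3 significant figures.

Gamma(k,θ) with k>1 has mode (k−1)θ, so θ = 23.3/(k−1).
Need P(X < 61.5) = 0.99 with θ tied to k this way. Start at k = 2, θ = 23.3: P(X<61.5) ≈ 0.740.
Too low — raise k to concentrate. Iterating converges to k ≈ 5.92.
Then θ = 23.3/(5.92−1) ≈ 4.73.

k ≈ 5.92, θ ≈ 4.73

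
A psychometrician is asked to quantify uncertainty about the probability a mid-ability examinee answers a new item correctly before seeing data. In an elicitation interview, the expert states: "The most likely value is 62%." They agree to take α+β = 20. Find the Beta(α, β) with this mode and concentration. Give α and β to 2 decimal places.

α = 12.16, β = 7.84

For α,β > 1 the Beta mode is (α−1)/(α+β−2). With α+β = 20, the mode is (α−1)/18.
Set (α−1)/18 = 0.62 → α = 1 + 0.62·18 = 12.16.
β = 20 − α = 7.84.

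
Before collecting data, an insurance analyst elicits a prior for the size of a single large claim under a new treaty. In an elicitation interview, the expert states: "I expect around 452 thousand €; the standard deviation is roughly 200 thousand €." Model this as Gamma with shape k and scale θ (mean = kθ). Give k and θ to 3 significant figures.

For Gamma(k, scale θ): mean = kθ, variance = kθ², so CV = 1/√k.
CV = SD/mean = 200/452 = 0.4425, hence k = 1/CV² = 5.11.
Then θ = mean/k = 452/5.11 = 88.5.

k ≈ 5.11, θ ≈ 88.5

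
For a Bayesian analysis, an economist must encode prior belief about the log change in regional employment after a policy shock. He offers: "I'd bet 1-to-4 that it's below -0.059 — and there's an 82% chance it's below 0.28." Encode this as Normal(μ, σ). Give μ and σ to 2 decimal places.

For Normal(μ,σ), the p-quantile is μ + z_p·σ. Here z_{0.2} = -0.8416, z_{0.82} = 0.9154.
So -0.059 = μ − 0.8416σ and 0.28 = μ + 0.9154σ.
Subtracting: σ = (0.28 − -0.059)/(0.9154 − (-0.8416)) = 0.19.
Then μ = -0.059 − (-0.8416)·0.19 = 0.10.

μ = 0.10, σ = 0.19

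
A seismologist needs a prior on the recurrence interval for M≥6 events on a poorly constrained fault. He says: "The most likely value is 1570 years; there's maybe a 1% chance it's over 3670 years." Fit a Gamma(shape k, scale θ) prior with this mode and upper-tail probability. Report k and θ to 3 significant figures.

k ≈ 7.6, θ ≈ 238

Gamma(k,θ) with k>1 has mode (k−1)θ, so θ = 1570/(k−1).
Need P(X < 3670) = 0.99 with θ tied to k this way. Start at k = 2, θ = 1570: P(X<3670) ≈ 0.678.
Too low — raise k to concentrate. Iterating converges to k ≈ 7.6.
Then θ = 1570/(7.6−1) ≈ 238.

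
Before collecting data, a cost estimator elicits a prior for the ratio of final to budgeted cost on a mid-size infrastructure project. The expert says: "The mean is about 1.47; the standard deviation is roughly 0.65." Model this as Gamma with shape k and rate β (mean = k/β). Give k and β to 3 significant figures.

For Gamma(k, rate β): mean = k/β, variance = k/β², so CV = 1/√k.
CV = SD/mean = 0.65/1.47 = 0.4422, hence k = 1/CV² = 5.11.
Then β = k/mean = 5.11/1.47 = 3.48.

k ≈ 5.11, β ≈ 3.48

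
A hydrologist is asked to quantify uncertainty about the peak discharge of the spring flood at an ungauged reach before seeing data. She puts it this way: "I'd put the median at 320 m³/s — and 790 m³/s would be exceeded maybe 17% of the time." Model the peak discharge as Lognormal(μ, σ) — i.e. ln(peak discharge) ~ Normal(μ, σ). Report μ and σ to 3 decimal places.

If T ~ Lognormal(μ,σ) then ln T ~ Normal(μ,σ), so the p-quantile of ln T is μ + z_p·σ.
ln(320) = 5.768 and ln(790) = 6.672; z_{0.5} = 0, z_{0.83} = 0.9542.
σ = (6.672 − 5.768)/(0.9542 − (0)) = 0.947.
μ = 5.768 − (0)·0.947 = 5.768.

μ ≈ 5.768, σ ≈ 0.947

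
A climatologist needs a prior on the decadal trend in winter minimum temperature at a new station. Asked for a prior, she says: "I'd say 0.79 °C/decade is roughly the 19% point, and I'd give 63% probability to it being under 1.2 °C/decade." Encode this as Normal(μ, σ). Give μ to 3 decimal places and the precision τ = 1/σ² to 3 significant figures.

μ = 1.088, τ = 8.71

For Normal(μ,σ), the p-quantile is μ + z_p·σ. Here z_{0.19} = -0.8779, z_{0.63} = 0.3319.
So 0.79 = μ − 0.8779σ and 1.2 = μ + 0.3319σ.
Subtracting: σ = (1.2 − 0.79)/(0.3319 − (-0.8779)) = 0.339.
Then μ = 0.79 − (-0.8779)·0.339 = 1.088.
Precision τ = 1/σ² = 1/0.3389² = 8.71.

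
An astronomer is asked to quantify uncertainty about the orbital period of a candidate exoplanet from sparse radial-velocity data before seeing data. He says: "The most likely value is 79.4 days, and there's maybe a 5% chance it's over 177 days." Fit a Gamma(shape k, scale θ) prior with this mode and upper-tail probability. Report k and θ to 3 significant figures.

k ≈ 5.28, θ ≈ 18.6

Gamma(k,θ) with k>1 has mode (k−1)θ, so θ = 79.4/(k−1).
Need P(X < 177) = 0.95 with θ tied to k this way. Start at k = 2, θ = 79.4: P(X<177) ≈ 0.652.
Too low — raise k to concentrate. Iterating converges to k ≈ 5.28.
Then θ = 79.4/(5.28−1) ≈ 18.6.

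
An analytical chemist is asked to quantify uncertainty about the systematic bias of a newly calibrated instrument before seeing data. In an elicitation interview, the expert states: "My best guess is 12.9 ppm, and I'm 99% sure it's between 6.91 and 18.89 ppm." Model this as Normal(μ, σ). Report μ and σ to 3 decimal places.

A symmetric 99% interval runs μ ± z·σ with z = 2.576.
Half-width = 5.99, so σ = 5.99/2.576 = 2.325.
μ is the stated best guess, 12.900.

μ = 12.900, σ = 2.325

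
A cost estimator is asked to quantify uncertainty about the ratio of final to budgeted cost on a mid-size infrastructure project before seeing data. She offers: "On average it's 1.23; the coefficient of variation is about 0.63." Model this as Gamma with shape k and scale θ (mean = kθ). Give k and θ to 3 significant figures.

k ≈ 2.52, θ ≈ 0.488

For Gamma(k, scale θ): mean = kθ, variance = kθ², so CV = 1/√k.
CV = 0.63, hence k = 1/CV² = 2.52.
Then θ = mean/k = 1.23/2.52 = 0.488.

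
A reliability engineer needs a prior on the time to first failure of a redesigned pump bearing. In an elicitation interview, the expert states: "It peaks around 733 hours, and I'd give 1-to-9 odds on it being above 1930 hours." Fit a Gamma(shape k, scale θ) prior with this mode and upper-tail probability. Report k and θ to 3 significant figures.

Gamma(k,θ) with k>1 has mode (k−1)θ, so θ = 733/(k−1).
Need P(X < 1930) = 0.9 with θ tied to k this way. Start at k = 2, θ = 733: P(X<1930) ≈ 0.739.
Too low — raise k to concentrate. Iterating converges to k ≈ 3.05.
Then θ = 733/(3.05−1) ≈ 358.

k ≈ 3.05, θ ≈ 358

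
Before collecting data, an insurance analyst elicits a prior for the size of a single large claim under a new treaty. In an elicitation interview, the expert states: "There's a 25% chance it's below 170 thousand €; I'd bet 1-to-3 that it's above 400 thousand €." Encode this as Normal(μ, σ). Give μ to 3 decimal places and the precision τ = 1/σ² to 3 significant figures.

μ = 285.000, τ = 3.44e-05

The p-quantile of Normal(μ,σ) is μ + z_p·σ, with z_{0.25} = -0.6745 and z_{0.75} = 0.6745.
Eliminate σ: μ = (z₂·x₁ − z₁·x₂)/(z₂ − z₁) = (0.6745·170 − (-0.6745)·400)/1.349 = 285.000.
Then σ = (x₂ − x₁)/(z₂ − z₁) = (400 − 170)/1.349 = 170.499.
Precision τ = 1/σ² = 1/170.5² = 3.44e-05.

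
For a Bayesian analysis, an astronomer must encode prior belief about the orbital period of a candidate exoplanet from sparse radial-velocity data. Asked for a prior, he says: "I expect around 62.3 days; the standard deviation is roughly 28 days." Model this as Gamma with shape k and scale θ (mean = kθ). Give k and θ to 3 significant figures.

For Gamma(k, scale θ): mean = kθ, variance = kθ², so CV = 1/√k.
CV = SD/mean = 28/62.3 = 0.4494, hence k = 1/CV² = 4.95.
Then θ = mean/k = 62.3/4.95 = 12.6.

k ≈ 4.95, θ ≈ 12.6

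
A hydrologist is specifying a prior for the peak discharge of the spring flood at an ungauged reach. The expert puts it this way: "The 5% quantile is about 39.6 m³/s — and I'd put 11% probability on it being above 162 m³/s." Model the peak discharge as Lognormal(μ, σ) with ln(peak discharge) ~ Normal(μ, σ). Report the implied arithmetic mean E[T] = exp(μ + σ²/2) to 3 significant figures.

If T ~ Lognormal(μ,σ) then ln T ~ Normal(μ,σ), so the p-quantile of ln T is μ + z_p·σ.
ln(39.6) = 3.679 and ln(162) = 5.088; z_{0.05} = -1.645, z_{0.89} = 1.227.
σ = (5.088 − 3.679)/(1.227 − (-1.645)) = 0.491.
μ = 3.679 − (-1.645)·0.491 = 4.486.
E[T] = exp(μ + σ²/2) = exp(4.486 + 0.1204) = 100 m³/s.

E[T] ≈ 100 m³/s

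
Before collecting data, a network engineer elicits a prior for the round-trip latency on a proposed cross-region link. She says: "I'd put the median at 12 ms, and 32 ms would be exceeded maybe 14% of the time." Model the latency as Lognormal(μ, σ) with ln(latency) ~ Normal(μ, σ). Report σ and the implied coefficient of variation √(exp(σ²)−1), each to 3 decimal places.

If T ~ Lognormal(μ,σ) then ln T ~ Normal(μ,σ), so the p-quantile of ln T is μ + z_p·σ.
ln(12) = 2.485 and ln(32) = 3.466; z_{0.5} = 0, z_{0.86} = 1.08.
σ = (3.466 − 2.485)/(1.08 − (0)) = 0.908.
μ = 2.485 − (0)·0.908 = 2.485.
CV = √(exp(σ²)−1) = √(exp(0.8243)−1) = 1.131.

σ ≈ 0.908, CV ≈ 1.131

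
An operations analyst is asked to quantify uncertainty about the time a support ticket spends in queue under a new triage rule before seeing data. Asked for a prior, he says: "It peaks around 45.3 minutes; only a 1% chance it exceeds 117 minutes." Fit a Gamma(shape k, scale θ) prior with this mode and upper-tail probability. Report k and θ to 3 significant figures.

k ≈ 6.18, θ ≈ 8.75

Gamma(k,θ) with k>1 has mode (k−1)θ, so θ = 45.3/(k−1).
Need P(X < 117) = 0.99 with θ tied to k this way. Start at k = 2, θ = 45.3: P(X<117) ≈ 0.729.
Too low — raise k to concentrate. Iterating converges to k ≈ 6.18.
Then θ = 45.3/(6.18−1) ≈ 8.75.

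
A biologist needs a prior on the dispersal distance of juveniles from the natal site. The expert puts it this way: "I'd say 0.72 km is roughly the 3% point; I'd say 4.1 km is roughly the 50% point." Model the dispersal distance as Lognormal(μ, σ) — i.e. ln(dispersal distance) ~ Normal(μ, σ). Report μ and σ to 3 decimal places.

μ ≈ 1.411, σ ≈ 0.925

If T ~ Lognormal(μ,σ) then ln T ~ Normal(μ,σ), so the p-quantile of ln T is μ + z_p·σ.
ln(0.72) = -0.3285 and ln(4.1) = 1.411; z_{0.03} = -1.881, z_{0.5} = 0.
σ = (1.411 − -0.3285)/(0 − (-1.881)) = 0.925.
μ = -0.3285 − (-1.881)·0.925 = 1.411.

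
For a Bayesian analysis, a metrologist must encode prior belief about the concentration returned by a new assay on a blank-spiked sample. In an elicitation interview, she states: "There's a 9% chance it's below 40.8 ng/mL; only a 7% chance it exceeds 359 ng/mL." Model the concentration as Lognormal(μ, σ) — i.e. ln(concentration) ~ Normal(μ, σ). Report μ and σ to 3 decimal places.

μ ≈ 4.744, σ ≈ 0.772

If T ~ Lognormal(μ,σ) then ln T ~ Normal(μ,σ), so the p-quantile of ln T is μ + z_p·σ.
ln(40.8) = 3.709 and ln(359) = 5.883; z_{0.09} = -1.341, z_{0.93} = 1.476.
σ = (5.883 − 3.709)/(1.476 − (-1.341)) = 0.772.
μ = 3.709 − (-1.341)·0.772 = 4.744.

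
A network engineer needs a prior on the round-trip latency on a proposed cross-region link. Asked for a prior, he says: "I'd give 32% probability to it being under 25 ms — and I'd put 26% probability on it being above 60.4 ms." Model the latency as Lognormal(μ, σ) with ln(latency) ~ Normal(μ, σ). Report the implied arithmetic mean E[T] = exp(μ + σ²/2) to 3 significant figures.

E[T] ≈ 49.7 ms

If T ~ Lognormal(μ,σ) then ln T ~ Normal(μ,σ), so the p-quantile of ln T is μ + z_p·σ.
ln(25) = 3.219 and ln(60.4) = 4.101; z_{0.32} = -0.4677, z_{0.74} = 0.6433.
σ = (4.101 − 3.219)/(0.6433 − (-0.4677)) = 0.794.
μ = 3.219 − (-0.4677)·0.794 = 3.590.
E[T] = exp(μ + σ²/2) = exp(3.590 + 0.3152) = 49.7 ms.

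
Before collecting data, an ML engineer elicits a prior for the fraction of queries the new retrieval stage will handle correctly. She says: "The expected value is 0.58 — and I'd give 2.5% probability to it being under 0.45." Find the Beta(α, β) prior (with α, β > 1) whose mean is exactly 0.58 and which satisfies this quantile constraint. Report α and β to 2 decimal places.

α ≈ 32.64, β ≈ 23.64

With mean 0.58 fixed, write α = 0.58s, β = 0.42s where s = α+β.
Need P(θ < 0.45) = 0.025 under Beta(0.58s, 0.42s). Normal approximation: (q−m)/√(m(1−m)/s) ≈ z_{0.025} = -1.96, so s ≈ 0.58·0.42·(-1.96)²/(0.45−0.58)² = 55.4.
At s = 55.4: P(θ<0.45) ≈ 0.026. Adjusting to match 0.025 gives s ≈ 56.27.
So α = 0.58·56.27 ≈ 32.64, β = 0.42·56.27 ≈ 23.64.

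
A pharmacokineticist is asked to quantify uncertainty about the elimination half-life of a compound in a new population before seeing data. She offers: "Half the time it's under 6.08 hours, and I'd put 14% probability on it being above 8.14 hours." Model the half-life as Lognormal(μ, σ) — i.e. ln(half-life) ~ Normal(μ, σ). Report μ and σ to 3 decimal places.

If T ~ Lognormal(μ,σ) then ln T ~ Normal(μ,σ), so the p-quantile of ln T is μ + z_p·σ.
ln(6.08) = 1.805 and ln(8.14) = 2.097; z_{0.5} = 0, z_{0.86} = 1.08.
σ = (2.097 − 1.805)/(1.08 − (0)) = 0.270.
μ = 1.805 − (0)·0.270 = 1.805.

μ ≈ 1.805, σ ≈ 0.270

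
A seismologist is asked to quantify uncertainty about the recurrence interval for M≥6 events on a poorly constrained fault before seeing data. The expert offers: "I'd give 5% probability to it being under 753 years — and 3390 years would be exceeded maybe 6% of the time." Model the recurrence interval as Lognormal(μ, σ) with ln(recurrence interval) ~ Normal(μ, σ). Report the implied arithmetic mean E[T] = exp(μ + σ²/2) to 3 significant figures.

E[T] ≈ 1820 years

If T ~ Lognormal(μ,σ) then ln T ~ Normal(μ,σ), so the p-quantile of ln T is μ + z_p·σ.
ln(753) = 6.624 and ln(3390) = 8.129; z_{0.05} = -1.645, z_{0.94} = 1.555.
σ = (8.129 − 6.624)/(1.555 − (-1.645)) = 0.470.
μ = 6.624 − (-1.645)·0.470 = 7.398.
E[T] = exp(μ + σ²/2) = exp(7.398 + 0.1106) = 1820 years.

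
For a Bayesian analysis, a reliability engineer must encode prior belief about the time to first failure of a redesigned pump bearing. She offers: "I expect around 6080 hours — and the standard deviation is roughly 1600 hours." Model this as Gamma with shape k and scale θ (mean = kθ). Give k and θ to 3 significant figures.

k ≈ 14.4, θ ≈ 421

For Gamma(k, scale θ): mean = kθ, variance = kθ², so CV = 1/√k.
CV = SD/mean = 1600/6080 = 0.2632, hence k = 1/CV² = 14.4.
Then θ = mean/k = 6080/14.4 = 421.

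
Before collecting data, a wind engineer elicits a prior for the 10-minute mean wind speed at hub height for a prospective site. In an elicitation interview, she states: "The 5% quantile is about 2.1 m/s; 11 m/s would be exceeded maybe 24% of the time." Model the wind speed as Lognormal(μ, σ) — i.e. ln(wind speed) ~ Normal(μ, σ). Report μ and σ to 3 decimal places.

If T ~ Lognormal(μ,σ) then ln T ~ Normal(μ,σ), so the p-quantile of ln T is μ + z_p·σ.
ln(2.1) = 0.7419 and ln(11) = 2.398; z_{0.05} = -1.645, z_{0.76} = 0.7063.
σ = (2.398 − 0.7419)/(0.7063 − (-1.645)) = 0.704.
μ = 0.7419 − (-1.645)·0.704 = 1.900.

μ ≈ 1.900, σ ≈ 0.704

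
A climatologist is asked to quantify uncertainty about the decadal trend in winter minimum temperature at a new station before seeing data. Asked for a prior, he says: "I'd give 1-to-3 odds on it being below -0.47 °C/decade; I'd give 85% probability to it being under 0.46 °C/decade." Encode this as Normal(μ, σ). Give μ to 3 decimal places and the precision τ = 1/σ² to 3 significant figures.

For Normal(μ,σ), the p-quantile is μ + z_p·σ. Here z_{0.25} = -0.6745, z_{0.85} = 1.036.
So -0.47 = μ − 0.6745σ and 0.46 = μ + 1.036σ.
Subtracting: σ = (0.46 − -0.47)/(1.036 − (-0.6745)) = 0.544.
Then μ = -0.47 − (-0.6745)·0.544 = -0.103.
Precision τ = 1/σ² = 1/0.5436² = 3.38.

μ = -0.103, τ = 3.38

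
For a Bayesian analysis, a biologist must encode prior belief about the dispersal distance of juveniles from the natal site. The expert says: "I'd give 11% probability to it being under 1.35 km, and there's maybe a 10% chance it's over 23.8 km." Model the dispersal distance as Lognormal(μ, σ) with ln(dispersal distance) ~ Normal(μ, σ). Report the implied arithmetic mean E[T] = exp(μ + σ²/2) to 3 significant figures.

E[T] ≈ 10.6 km

If T ~ Lognormal(μ,σ) then ln T ~ Normal(μ,σ), so the p-quantile of ln T is μ + z_p·σ.
ln(1.35) = 0.3001 and ln(23.8) = 3.17; z_{0.11} = -1.227, z_{0.9} = 1.282.
σ = (3.17 − 0.3001)/(1.282 − (-1.227)) = 1.144.
μ = 0.3001 − (-1.227)·1.144 = 1.703.
E[T] = exp(μ + σ²/2) = exp(1.703 + 0.6545) = 10.6 km.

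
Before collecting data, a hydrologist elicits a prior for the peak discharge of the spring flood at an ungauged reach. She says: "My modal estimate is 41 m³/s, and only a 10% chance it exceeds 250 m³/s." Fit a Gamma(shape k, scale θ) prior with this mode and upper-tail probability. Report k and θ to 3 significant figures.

Gamma(k,θ) with k>1 has mode (k−1)θ, so θ = 41/(k−1).
Need P(X < 250) = 0.9 with θ tied to k this way. Start at k = 2, θ = 41: P(X<250) ≈ 0.984.
Too high — lower k to spread out. Iterating converges to k ≈ 1.52.
Then θ = 41/(1.52−1) ≈ 79.3.

k ≈ 1.52, θ ≈ 79.3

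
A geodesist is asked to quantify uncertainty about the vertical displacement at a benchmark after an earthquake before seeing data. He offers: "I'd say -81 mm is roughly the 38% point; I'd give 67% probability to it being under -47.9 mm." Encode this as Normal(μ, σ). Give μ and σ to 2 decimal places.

μ = -67.43, σ = 44.41

The p-quantile of Normal(μ,σ) is μ + z_p·σ, with z_{0.38} = -0.3055 and z_{0.67} = 0.4399.
Eliminate σ: μ = (z₂·x₁ − z₁·x₂)/(z₂ − z₁) = (0.4399·-81 − (-0.3055)·-47.9)/0.7454 = -67.43.
Then σ = (x₂ − x₁)/(z₂ − z₁) = (-47.9 − -81)/0.7454 = 44.41.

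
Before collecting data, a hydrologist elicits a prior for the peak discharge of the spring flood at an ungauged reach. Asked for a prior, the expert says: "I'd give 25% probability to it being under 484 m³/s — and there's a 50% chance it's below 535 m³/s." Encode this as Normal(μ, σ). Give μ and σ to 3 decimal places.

μ = 535.000, σ = 75.613

The p-quantile of Normal(μ,σ) is μ + z_p·σ, with z_{0.25} = -0.6745 and z_{0.5} = 0.
Eliminate σ: μ = (z₂·x₁ − z₁·x₂)/(z₂ − z₁) = (0·484 − (-0.6745)·535)/0.6745 = 535.000.
Then σ = (x₂ − x₁)/(z₂ − z₁) = (535 − 484)/0.6745 = 75.613.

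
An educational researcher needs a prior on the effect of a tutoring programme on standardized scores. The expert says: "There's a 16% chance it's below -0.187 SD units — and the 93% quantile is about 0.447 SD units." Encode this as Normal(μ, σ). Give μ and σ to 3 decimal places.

The p-quantile of Normal(μ,σ) is μ + z_p·σ, with z_{0.16} = -0.9945 and z_{0.93} = 1.476.
Eliminate σ: μ = (z₂·x₁ − z₁·x₂)/(z₂ − z₁) = (1.476·-0.187 − (-0.9945)·0.447)/2.47 = 0.068.
Then σ = (x₂ − x₁)/(z₂ − z₁) = (0.447 − -0.187)/2.47 = 0.257.

μ = 0.068, σ = 0.257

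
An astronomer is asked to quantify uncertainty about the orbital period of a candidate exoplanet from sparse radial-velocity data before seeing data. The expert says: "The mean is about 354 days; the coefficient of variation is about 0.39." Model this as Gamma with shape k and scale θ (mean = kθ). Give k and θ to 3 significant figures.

For Gamma(k, scale θ): mean = kθ, variance = kθ², so CV = 1/√k.
CV = 0.39, hence k = 1/CV² = 6.57.
Then θ = mean/k = 354/6.57 = 53.8.

k ≈ 6.57, θ ≈ 53.8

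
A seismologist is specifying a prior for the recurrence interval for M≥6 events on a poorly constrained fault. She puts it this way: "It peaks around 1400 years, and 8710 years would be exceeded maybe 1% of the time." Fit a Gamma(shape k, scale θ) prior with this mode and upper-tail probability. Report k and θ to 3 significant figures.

Gamma(k,θ) with k>1 has mode (k−1)θ, so θ = 1400/(k−1).
Need P(X < 8710) = 0.99 with θ tied to k this way. Start at k = 2, θ = 1400: P(X<8710) ≈ 0.986.
Too low — raise k to concentrate. Iterating converges to k ≈ 2.1.
Then θ = 1400/(2.1−1) ≈ 1280.

k ≈ 2.1, θ ≈ 1280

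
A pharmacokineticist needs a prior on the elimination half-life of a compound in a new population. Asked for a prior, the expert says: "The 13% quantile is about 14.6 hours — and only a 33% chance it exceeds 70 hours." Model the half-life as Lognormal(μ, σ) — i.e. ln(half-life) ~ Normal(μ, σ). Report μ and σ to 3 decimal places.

If T ~ Lognormal(μ,σ) then ln T ~ Normal(μ,σ), so the p-quantile of ln T is μ + z_p·σ.
ln(14.6) = 2.681 and ln(70) = 4.248; z_{0.13} = -1.126, z_{0.67} = 0.4399.
σ = (4.248 − 2.681)/(0.4399 − (-1.126)) = 1.001.
μ = 2.681 − (-1.126)·1.001 = 3.808.

μ ≈ 3.808, σ ≈ 1.001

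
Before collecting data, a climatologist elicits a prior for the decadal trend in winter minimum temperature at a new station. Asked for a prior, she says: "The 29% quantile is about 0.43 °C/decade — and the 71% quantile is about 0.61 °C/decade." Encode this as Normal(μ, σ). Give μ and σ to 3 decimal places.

For Normal(μ,σ), the p-quantile is μ + z_p·σ. Here z_{0.29} = -0.5534, z_{0.71} = 0.5534.
So 0.43 = μ − 0.5534σ and 0.61 = μ + 0.5534σ.
Subtracting: σ = (0.61 − 0.43)/(0.5534 − (-0.5534)) = 0.163.
Then μ = 0.43 − (-0.5534)·0.163 = 0.520.

μ = 0.520, σ = 0.163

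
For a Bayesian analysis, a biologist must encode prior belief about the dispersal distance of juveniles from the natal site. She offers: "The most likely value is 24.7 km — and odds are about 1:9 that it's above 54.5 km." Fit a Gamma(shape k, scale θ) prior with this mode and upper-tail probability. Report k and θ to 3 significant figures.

Gamma(k,θ) with k>1 has mode (k−1)θ, so θ = 24.7/(k−1).
Need P(X < 54.5) = 0.9 with θ tied to k this way. Start at k = 2, θ = 24.7: P(X<54.5) ≈ 0.647.
Too low — raise k to concentrate. Iterating converges to k ≈ 4.07.
Then θ = 24.7/(4.07−1) ≈ 8.05.

k ≈ 4.07, θ ≈ 8.05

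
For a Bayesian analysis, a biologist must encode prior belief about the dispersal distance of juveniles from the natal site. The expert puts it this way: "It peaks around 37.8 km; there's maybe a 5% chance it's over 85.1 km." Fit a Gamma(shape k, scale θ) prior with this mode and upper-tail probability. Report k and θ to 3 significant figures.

k ≈ 5.17, θ ≈ 9.07

Gamma(k,θ) with k>1 has mode (k−1)θ, so θ = 37.8/(k−1).
Need P(X < 85.1) = 0.95 with θ tied to k this way. Start at k = 2, θ = 37.8: P(X<85.1) ≈ 0.658.
Too low — raise k to concentrate. Iterating converges to k ≈ 5.17.
Then θ = 37.8/(5.17−1) ≈ 9.07.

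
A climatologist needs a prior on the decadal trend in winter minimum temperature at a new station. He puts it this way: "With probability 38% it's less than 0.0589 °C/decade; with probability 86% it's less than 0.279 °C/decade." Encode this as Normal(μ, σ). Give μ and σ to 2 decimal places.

For Normal(μ,σ), the p-quantile is μ + z_p·σ. Here z_{0.38} = -0.3055, z_{0.86} = 1.08.
So 0.0589 = μ − 0.3055σ and 0.279 = μ + 1.08σ.
Subtracting: σ = (0.279 − 0.0589)/(1.08 − (-0.3055)) = 0.16.
Then μ = 0.0589 − (-0.3055)·0.16 = 0.11.

μ = 0.11, σ = 0.16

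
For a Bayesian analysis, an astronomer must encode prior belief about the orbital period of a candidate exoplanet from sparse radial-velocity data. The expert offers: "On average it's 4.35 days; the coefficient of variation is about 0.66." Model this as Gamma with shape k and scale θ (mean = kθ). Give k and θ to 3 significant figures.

For Gamma(k, scale θ): mean = kθ, variance = kθ², so CV = 1/√k.
CV = 0.66, hence k = 1/CV² = 2.3.
Then θ = mean/k = 4.35/2.3 = 1.89.

k ≈ 2.3, θ ≈ 1.89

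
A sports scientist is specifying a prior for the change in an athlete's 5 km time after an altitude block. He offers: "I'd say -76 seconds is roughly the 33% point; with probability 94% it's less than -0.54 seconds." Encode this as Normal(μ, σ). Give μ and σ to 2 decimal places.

μ = -59.36, σ = 37.83

For Normal(μ,σ), the p-quantile is μ + z_p·σ. Here z_{0.33} = -0.4399, z_{0.94} = 1.555.
So -76 = μ − 0.4399σ and -0.54 = μ + 1.555σ.
Subtracting: σ = (-0.54 − -76)/(1.555 − (-0.4399)) = 37.83.
Then μ = -76 − (-0.4399)·37.83 = -59.36.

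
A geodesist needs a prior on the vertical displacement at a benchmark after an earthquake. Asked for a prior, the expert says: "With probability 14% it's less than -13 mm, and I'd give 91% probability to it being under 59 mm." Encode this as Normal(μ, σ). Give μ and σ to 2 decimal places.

μ = 19.13, σ = 29.74

The p-quantile of Normal(μ,σ) is μ + z_p·σ, with z_{0.14} = -1.08 and z_{0.91} = 1.341.
Eliminate σ: μ = (z₂·x₁ − z₁·x₂)/(z₂ − z₁) = (1.341·-13 − (-1.08)·59)/2.421 = 19.13.
Then σ = (x₂ − x₁)/(z₂ − z₁) = (59 − -13)/2.421 = 29.74.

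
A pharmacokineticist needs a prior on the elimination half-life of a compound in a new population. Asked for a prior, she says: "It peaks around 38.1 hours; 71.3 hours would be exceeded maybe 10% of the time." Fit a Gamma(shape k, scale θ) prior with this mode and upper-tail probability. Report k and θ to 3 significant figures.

Gamma(k,θ) with k>1 has mode (k−1)θ, so θ = 38.1/(k−1).
Need P(X < 71.3) = 0.9 with θ tied to k this way. Start at k = 2, θ = 38.1: P(X<71.3) ≈ 0.558.
Too low — raise k to concentrate. Iterating converges to k ≈ 5.86.
Then θ = 38.1/(5.86−1) ≈ 7.83.

k ≈ 5.86, θ ≈ 7.83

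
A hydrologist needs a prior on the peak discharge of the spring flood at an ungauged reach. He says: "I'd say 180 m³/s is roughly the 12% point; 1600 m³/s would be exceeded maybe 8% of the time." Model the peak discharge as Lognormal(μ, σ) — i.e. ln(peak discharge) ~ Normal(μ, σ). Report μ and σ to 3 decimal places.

μ ≈ 6.188, σ ≈ 0.847

If T ~ Lognormal(μ,σ) then ln T ~ Normal(μ,σ), so the p-quantile of ln T is μ + z_p·σ.
ln(180) = 5.193 and ln(1600) = 7.378; z_{0.12} = -1.175, z_{0.92} = 1.405.
σ = (7.378 − 5.193)/(1.405 − (-1.175)) = 0.847.
μ = 5.193 − (-1.175)·0.847 = 6.188.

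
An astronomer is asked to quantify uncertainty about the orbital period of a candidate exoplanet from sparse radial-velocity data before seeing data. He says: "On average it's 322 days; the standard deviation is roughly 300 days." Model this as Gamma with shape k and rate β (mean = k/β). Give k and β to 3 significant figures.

For Gamma(k, rate β): mean = k/β, variance = k/β², so CV = 1/√k.
CV = SD/mean = 300/322 = 0.9317, hence k = 1/CV² = 1.15.
Then β = k/mean = 1.15/322 = 0.00358.

k ≈ 1.15, β ≈ 0.00358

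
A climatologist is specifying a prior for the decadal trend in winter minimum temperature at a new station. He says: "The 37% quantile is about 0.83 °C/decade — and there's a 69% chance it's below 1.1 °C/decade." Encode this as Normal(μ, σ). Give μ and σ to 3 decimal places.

The p-quantile of Normal(μ,σ) is μ + z_p·σ, with z_{0.37} = -0.3319 and z_{0.69} = 0.4959.
Eliminate σ: μ = (z₂·x₁ − z₁·x₂)/(z₂ − z₁) = (0.4959·0.83 − (-0.3319)·1.1)/0.8277 = 0.938.
Then σ = (x₂ − x₁)/(z₂ − z₁) = (1.1 − 0.83)/0.8277 = 0.326.

μ = 0.938, σ = 0.326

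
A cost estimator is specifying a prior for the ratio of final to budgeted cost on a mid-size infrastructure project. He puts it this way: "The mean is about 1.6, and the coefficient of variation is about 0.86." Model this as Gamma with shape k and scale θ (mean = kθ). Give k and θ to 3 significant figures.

k ≈ 1.35, θ ≈ 1.18

For Gamma(k, scale θ): mean = kθ, variance = kθ², so CV = 1/√k.
CV = 0.86, hence k = 1/CV² = 1.35.
Then θ = mean/k = 1.6/1.35 = 1.18.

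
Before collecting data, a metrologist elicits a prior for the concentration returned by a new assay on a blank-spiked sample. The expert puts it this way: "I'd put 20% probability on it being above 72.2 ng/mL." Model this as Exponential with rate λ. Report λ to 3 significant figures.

P(T > 72.2) = e^(−λ·72.2) = 0.2, so λ = −ln(0.2)/72.2 = 0.0223.

λ ≈ 0.0223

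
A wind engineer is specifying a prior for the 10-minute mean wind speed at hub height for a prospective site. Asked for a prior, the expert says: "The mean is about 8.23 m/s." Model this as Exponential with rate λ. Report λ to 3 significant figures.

λ ≈ 0.122

Exponential mean = 1/λ, so λ = 1/8.23 = 0.122.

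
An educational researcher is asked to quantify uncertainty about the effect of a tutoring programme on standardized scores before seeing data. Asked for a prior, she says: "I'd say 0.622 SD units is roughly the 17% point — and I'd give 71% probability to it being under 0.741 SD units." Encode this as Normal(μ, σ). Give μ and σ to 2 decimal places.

μ = 0.70, σ = 0.08

For Normal(μ,σ), the p-quantile is μ + z_p·σ. Here z_{0.17} = -0.9542, z_{0.71} = 0.5534.
So 0.622 = μ − 0.9542σ and 0.741 = μ + 0.5534σ.
Subtracting: σ = (0.741 − 0.622)/(0.5534 − (-0.9542)) = 0.08.
Then μ = 0.622 − (-0.9542)·0.08 = 0.70.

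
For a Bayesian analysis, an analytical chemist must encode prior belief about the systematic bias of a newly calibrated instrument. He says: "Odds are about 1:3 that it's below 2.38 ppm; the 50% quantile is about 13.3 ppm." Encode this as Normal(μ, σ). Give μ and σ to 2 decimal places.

μ = 13.30, σ = 16.19

For Normal(μ,σ), the p-quantile is μ + z_p·σ. Here z_{0.25} = -0.6745, z_{0.5} = 0.
So 2.38 = μ − 0.6745σ and 13.3 = μ + 0σ.
Subtracting: σ = (13.3 − 2.38)/(0 − (-0.6745)) = 16.19.
Then μ = 2.38 − (-0.6745)·16.19 = 13.30.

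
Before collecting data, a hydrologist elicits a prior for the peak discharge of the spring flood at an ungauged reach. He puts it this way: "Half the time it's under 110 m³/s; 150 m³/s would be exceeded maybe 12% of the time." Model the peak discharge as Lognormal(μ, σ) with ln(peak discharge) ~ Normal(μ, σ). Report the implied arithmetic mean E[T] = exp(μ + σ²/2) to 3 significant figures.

If T ~ Lognormal(μ,σ) then ln T ~ Normal(μ,σ), so the p-quantile of ln T is μ + z_p·σ.
ln(110) = 4.7 and ln(150) = 5.011; z_{0.5} = 0, z_{0.88} = 1.175.
σ = (5.011 − 4.7)/(1.175 − (0)) = 0.264.
μ = 4.7 − (0)·0.264 = 4.700.
E[T] = exp(μ + σ²/2) = exp(4.700 + 0.0348) = 114 m³/s.

E[T] ≈ 114 m³/s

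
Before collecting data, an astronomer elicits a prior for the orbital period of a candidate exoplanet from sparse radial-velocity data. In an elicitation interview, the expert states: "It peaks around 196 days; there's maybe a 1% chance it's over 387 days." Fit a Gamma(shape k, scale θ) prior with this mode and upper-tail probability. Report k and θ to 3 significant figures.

Gamma(k,θ) with k>1 has mode (k−1)θ, so θ = 196/(k−1).
Need P(X < 387) = 0.99 with θ tied to k this way. Start at k = 2, θ = 196: P(X<387) ≈ 0.587.
Too low — raise k to concentrate. Iterating converges to k ≈ 11.6.
Then θ = 196/(11.6−1) ≈ 18.4.

k ≈ 11.6, θ ≈ 18.4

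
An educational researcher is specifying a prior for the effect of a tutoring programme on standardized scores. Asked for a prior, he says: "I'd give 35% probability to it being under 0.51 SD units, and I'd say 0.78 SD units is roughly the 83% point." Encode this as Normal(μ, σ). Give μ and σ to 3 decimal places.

The p-quantile of Normal(μ,σ) is μ + z_p·σ, with z_{0.35} = -0.3853 and z_{0.83} = 0.9542.
Eliminate σ: μ = (z₂·x₁ − z₁·x₂)/(z₂ − z₁) = (0.9542·0.51 − (-0.3853)·0.78)/1.339 = 0.588.
Then σ = (x₂ − x₁)/(z₂ − z₁) = (0.78 − 0.51)/1.339 = 0.202.

μ = 0.588, σ = 0.202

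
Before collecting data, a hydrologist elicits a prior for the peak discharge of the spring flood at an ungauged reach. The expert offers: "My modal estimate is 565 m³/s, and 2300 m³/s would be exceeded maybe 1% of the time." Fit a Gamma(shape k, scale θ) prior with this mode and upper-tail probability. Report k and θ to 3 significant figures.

k ≈ 3.11, θ ≈ 268

Gamma(k,θ) with k>1 has mode (k−1)θ, so θ = 565/(k−1).
Need P(X < 2300) = 0.99 with θ tied to k this way. Start at k = 2, θ = 565: P(X<2300) ≈ 0.913.
Too low — raise k to concentrate. Iterating converges to k ≈ 3.11.
Then θ = 565/(3.11−1) ≈ 268.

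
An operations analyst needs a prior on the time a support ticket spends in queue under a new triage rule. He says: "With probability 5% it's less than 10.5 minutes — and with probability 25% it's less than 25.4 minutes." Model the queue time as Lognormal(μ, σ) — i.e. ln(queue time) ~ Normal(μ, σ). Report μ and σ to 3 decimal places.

If T ~ Lognormal(μ,σ) then ln T ~ Normal(μ,σ), so the p-quantile of ln T is μ + z_p·σ.
ln(10.5) = 2.351 and ln(25.4) = 3.235; z_{0.05} = -1.645, z_{0.25} = -0.6745.
σ = (3.235 − 2.351)/(-0.6745 − (-1.645)) = 0.910.
μ = 2.351 − (-1.645)·0.910 = 3.849.

μ ≈ 3.849, σ ≈ 0.910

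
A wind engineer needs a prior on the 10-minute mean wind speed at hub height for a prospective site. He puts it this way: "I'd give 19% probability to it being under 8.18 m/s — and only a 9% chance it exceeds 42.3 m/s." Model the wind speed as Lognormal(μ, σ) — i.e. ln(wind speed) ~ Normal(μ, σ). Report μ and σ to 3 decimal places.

If T ~ Lognormal(μ,σ) then ln T ~ Normal(μ,σ), so the p-quantile of ln T is μ + z_p·σ.
ln(8.18) = 2.102 and ln(42.3) = 3.745; z_{0.19} = -0.8779, z_{0.91} = 1.341.
σ = (3.745 − 2.102)/(1.341 − (-0.8779)) = 0.741.
μ = 2.102 − (-0.8779)·0.741 = 2.752.

μ ≈ 2.752, σ ≈ 0.741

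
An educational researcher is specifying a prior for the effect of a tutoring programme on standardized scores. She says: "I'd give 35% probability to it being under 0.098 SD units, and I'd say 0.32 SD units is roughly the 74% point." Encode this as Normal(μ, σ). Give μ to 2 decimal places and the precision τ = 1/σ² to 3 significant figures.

μ = 0.18, τ = 21.5

For Normal(μ,σ), the p-quantile is μ + z_p·σ. Here z_{0.35} = -0.3853, z_{0.74} = 0.6433.
So 0.098 = μ − 0.3853σ and 0.32 = μ + 0.6433σ.
Subtracting: σ = (0.32 − 0.098)/(0.6433 − (-0.3853)) = 0.22.
Then μ = 0.098 − (-0.3853)·0.22 = 0.18.
Precision τ = 1/σ² = 1/0.2158² = 21.5.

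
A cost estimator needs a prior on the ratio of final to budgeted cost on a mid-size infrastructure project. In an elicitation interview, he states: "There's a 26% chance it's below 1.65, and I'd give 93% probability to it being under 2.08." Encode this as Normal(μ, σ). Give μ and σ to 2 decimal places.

The p-quantile of Normal(μ,σ) is μ + z_p·σ, with z_{0.26} = -0.6433 and z_{0.93} = 1.476.
Eliminate σ: μ = (z₂·x₁ − z₁·x₂)/(z₂ − z₁) = (1.476·1.65 − (-0.6433)·2.08)/2.119 = 1.78.
Then σ = (x₂ − x₁)/(z₂ − z₁) = (2.08 − 1.65)/2.119 = 0.20.

μ = 1.78, σ = 0.20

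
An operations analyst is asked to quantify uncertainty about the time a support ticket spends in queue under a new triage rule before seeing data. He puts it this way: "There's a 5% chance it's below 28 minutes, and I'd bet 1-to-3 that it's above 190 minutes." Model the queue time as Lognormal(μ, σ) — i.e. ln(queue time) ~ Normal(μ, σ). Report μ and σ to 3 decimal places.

μ ≈ 4.690, σ ≈ 0.826

If T ~ Lognormal(μ,σ) then ln T ~ Normal(μ,σ), so the p-quantile of ln T is μ + z_p·σ.
ln(28) = 3.332 and ln(190) = 5.247; z_{0.05} = -1.645, z_{0.75} = 0.6745.
σ = (5.247 − 3.332)/(0.6745 − (-1.645)) = 0.826.
μ = 3.332 − (-1.645)·0.826 = 4.690.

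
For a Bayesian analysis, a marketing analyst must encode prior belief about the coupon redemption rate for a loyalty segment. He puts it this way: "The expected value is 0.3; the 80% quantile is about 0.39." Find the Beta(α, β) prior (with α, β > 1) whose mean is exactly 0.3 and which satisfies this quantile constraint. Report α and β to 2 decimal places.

α ≈ 5.22, β ≈ 12.19

With mean 0.3 fixed, write α = 0.3s, β = 0.7s where s = α+β.
Need P(θ < 0.39) = 0.8 under Beta(0.3s, 0.7s). Normal approximation: (q−m)/√(m(1−m)/s) ≈ z_{0.8} = 0.842, so s ≈ 0.3·0.7·(0.842)²/(0.39−0.3)² = 18.4.
At s = 18.4: P(θ<0.39) ≈ 0.805. Adjusting to match 0.8 gives s ≈ 17.41.
So α = 0.3·17.41 ≈ 5.22, β = 0.7·17.41 ≈ 12.19.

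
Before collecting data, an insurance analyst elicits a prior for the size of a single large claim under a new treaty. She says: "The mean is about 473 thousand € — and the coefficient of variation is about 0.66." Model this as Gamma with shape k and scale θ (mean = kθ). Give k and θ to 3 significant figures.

For Gamma(k, scale θ): mean = kθ, variance = kθ², so CV = 1/√k.
CV = 0.66, hence k = 1/CV² = 2.3.
Then θ = mean/k = 473/2.3 = 206.

k ≈ 2.3, θ ≈ 206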